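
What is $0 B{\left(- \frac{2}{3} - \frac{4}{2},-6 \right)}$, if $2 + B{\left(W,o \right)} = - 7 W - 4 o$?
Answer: $0$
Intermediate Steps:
$B{\left(W,o \right)} = -2 - 7 W - 4 o$ ($B{\left(W,o \right)} = -2 - \left(4 o + 7 W\right) = -2 - 7 W - 4 o$)
$0 B{\left(- \frac{2}{3} - \frac{4}{2},-6 \right)} = 0 \left(-2 - 7 \left(- \frac{2}{3} - \frac{4}{2}\right) - -24\right) = 0 \left(-2 - 7 \left(\left(-2\right) \frac{1}{3} - 2\right) + 24\right) = 0 \left(-2 - 7 \left(- \frac{2}{3} - 2\right) + 24\right) = 0 \left(-2 - - \frac{56}{3} + 24\right) = 0 \left(-2 + \frac{56}{3} + 24\right) = 0 \cdot \frac{122}{3} = 0$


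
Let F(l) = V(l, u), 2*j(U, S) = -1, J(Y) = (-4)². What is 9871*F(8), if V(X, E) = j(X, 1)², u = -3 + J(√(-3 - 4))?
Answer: 9871/4 ≈ 2467.8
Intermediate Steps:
J(Y) = 16
j(U, S) = -½ (j(U, S) = (½)*(-1) = -½)
u = 13 (u = -3 + 16 = 13)
V(X, E) = ¼ (V(X, E) = (-½)² = ¼)
F(l) = ¼
9871*F(8) = 9871*(¼) = 9871/4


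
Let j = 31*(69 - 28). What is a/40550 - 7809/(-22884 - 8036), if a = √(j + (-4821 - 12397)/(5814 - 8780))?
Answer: 7809/30920 + √2808063466/60135650 ≈ 0.25344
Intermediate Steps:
j = 1271 (j = 31*41 = 1271)
a = √2808063466/1483 (a = √(1271 + (-4821 - 12397)/(5814 - 8780)) = √(1271 - 17218/(-2966)) = √(1271 - 17218*(-1/2966)) = √(1271 + 8609/1483) = √(1893502/1483) = √2808063466/1483 ≈ 35.732)
a/40550 - 7809/(-22884 - 8036) = (√2808063466/1483)/40550 - 7809/(-22884 - 8036) = (√2808063466/1483)*(1/40550) - 7809/(-30920) = √2808063466/60135650 - 7809*(-1/30920) = √2808063466/60135650 + 7809/30920 = 7809/30920 + √2808063466/60135650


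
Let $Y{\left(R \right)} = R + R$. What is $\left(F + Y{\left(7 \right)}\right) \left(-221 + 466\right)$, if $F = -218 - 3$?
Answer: $-50715$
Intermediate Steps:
$Y{\left(R \right)} = 2 R$
$F = -221$ ($F = -218 - 3 = -221$)
$\left(F + Y{\left(7 \right)}\right) \left(-221 + 466\right) = \left(-221 + 2 \cdot 7\right) \left(-221 + 466\right) = \left(-221 + 14\right) 245 = \left(-207\right) 245 = -50715$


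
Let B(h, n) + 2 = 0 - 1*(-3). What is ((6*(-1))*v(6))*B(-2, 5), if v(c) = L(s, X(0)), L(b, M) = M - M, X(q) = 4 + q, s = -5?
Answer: 0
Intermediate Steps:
L(b, M) = 0
B(h, n) = 1 (B(h, n) = -2 + (0 - 1*(-3)) = -2 + (0 + 3) = -2 + 3 = 1)
v(c) = 0
((6*(-1))*v(6))*B(-2, 5) = ((6*(-1))*0)*1 = -6*0*1 = 0*1 = 0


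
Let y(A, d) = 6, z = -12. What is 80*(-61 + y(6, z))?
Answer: -4400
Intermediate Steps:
80*(-61 + y(6, z)) = 80*(-61 + 6) = 80*(-55) = -4400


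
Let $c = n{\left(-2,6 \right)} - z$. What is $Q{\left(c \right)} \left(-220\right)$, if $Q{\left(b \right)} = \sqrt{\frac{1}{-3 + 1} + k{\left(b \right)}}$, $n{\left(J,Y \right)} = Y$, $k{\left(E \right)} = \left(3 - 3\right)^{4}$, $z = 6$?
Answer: $- 110 i \sqrt{2} \approx - 155.56 i$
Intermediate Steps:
$k{\left(E \right)} = 0$ ($k{\left(E \right)} = \left(3 - 3\right)^{4} = 0^{4} = 0$)
$c = 0$ ($c = 6 - 6 = 0$)
$Q{\left(b \right)} = \frac{i \sqrt{2}}{2}$ ($Q{\left(b \right)} = \sqrt{\frac{1}{-3 + 1} + 0} = \sqrt{\frac{1}{-2} + 0} = \sqrt{- \frac{1}{2} + 0} = \sqrt{- \frac{1}{2}} = \frac{i \sqrt{2}}{2}$)
$Q{\left(c \right)} \left(-220\right) = \frac{i \sqrt{2}}{2} \left(-220\right) = - 110 i \sqrt{2}$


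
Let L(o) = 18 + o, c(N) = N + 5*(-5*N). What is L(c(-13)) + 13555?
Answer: 13885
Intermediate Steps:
c(N) = -24*N (c(N) = N - 25*N = -24*N)
L(c(-13)) + 13555 = (18 - 24*(-13)) + 13555 = (18 + 312) + 13555 = 330 + 13555 = 13885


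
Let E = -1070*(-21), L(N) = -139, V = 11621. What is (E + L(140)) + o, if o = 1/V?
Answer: 259508552/11621 ≈ 22331.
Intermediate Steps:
E = 22470
o = 1/11621 ≈ 8.6051e-5
(E + L(140)) + o = (22470 - 139) + 1/11621 = 22331 + 1/11621 = 259508552/11621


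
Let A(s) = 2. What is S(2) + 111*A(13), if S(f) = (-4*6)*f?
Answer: 174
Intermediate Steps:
S(f) = -24*f
S(2) + 111*A(13) = -24*2 + 111*2 = -48 + 222 = 174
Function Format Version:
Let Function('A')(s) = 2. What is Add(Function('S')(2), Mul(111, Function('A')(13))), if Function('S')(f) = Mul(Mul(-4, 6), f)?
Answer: 174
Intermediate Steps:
Function('S')(f) = Mul(-24, f)
Add(Function('S')(2), Mul(111, Function('A')(13))) = Add(Mul(-24, 2), Mul(111, 2)) = Add(-48, 222) = 174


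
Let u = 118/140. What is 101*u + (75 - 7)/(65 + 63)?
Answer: 95939/1120 ≈ 85.660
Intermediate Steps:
u = 59/70 (u = 118*(1/140) = 59/70 ≈ 0.84286)
101*u + (75 - 7)/(65 + 63) = 101*(59/70) + (75 - 7)/(65 + 63) = 5959/70 + 68/128 = 5959/70 + 68*(1/128) = 5959/70 + 17/32 = 95939/1120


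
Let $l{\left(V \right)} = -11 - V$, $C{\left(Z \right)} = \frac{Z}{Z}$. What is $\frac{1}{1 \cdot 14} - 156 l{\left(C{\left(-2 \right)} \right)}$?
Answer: $\frac{26209}{14} \approx 1872.1$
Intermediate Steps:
$C{\left(Z \right)} = 1$
$\frac{1}{1 \cdot 14} - 156 l{\left(C{\left(-2 \right)} \right)} = \frac{1}{1 \cdot 14} - 156 \left(-11 - 1\right) = \frac{1}{14} - 156 \left(-11 - 1\right) = \frac{1}{14} - -1872 = \frac{1}{14} + 1872 = \frac{26209}{14}$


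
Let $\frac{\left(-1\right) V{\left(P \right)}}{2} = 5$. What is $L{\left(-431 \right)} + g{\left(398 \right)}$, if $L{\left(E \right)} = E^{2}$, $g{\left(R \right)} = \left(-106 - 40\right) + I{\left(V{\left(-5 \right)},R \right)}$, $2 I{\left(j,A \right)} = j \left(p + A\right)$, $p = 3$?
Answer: $183610$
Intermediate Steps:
$V{\left(P \right)} = -10$ ($V{\left(P \right)} = \left(-2\right) 5 = -10$)
$I{\left(j,A \right)} = \frac{j \left(3 + A\right)}{2}$
$g{\left(R \right)} = -161 - 5 R$ ($g{\left(R \right)} = \left(-106 - 40\right) + \frac{1}{2} \left(-10\right) \left(3 + R\right) = -146 - \left(15 + 5 R\right) = -161 - 5 R$)
$L{\left(-431 \right)} + g{\left(398 \right)} = \left(-431\right)^{2} - 2151 = 185761 - 2151 = 183610$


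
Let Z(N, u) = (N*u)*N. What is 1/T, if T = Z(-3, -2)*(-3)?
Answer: 1/54 ≈ 0.018519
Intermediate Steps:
Z(N, u) = u*N²
T = 54 (T = -2*(-3)²*(-3) = -2*9*(-3) = -18*(-3) = 54)
1/T = 1/54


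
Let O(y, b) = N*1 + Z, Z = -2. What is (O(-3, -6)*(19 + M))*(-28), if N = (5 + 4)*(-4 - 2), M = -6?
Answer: 20384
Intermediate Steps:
N = -54 (N = 9*(-6) = -54)
O(y, b) = -56 (O(y, b) = -54*1 - 2 = -54 - 2 = -56)
(O(-3, -6)*(19 + M))*(-28) = -56*(19 - 6)*(-28) = -56*13*(-28) = -728*(-28) = 20384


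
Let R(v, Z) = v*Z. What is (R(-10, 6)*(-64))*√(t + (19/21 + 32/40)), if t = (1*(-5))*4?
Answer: 256*I*√201705/7 ≈ 16425.0*I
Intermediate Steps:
R(v, Z) = Z*v
t = -20 (t = -5*4 = -20)
(R(-10, 6)*(-64))*√(t + (19/21 + 32/40)) = ((6*(-10))*(-64))*√(-20 + (19/21 + 32/40)) = (-60*(-64))*√(-20 + (19*(1/21) + 32*(1/40))) = 3840*√(-20 + (19/21 + ⅘)) = 3840*√(-20 + 179/105) = 3840*√(-1921/105) = 3840*(I*√201705/105) = 256*I*√201705/7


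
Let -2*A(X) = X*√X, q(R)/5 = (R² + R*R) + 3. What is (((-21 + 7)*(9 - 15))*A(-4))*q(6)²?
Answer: 47250000*I ≈ 4.725e+7*I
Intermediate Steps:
q(R) = 15 + 10*R² (q(R) = 5*((R² + R*R) + 3) = 5*((R² + R²) + 3) = 5*(2*R² + 3) = 5*(3 + 2*R²) = 15 + 10*R²)
A(X) = -X^(3/2)/2 (A(X) = -X*√X/2 = -X^(3/2)/2)
(((-21 + 7)*(9 - 15))*A(-4))*q(6)² = (((-21 + 7)*(9 - 15))*(-(-4)*I))*(15 + 10*6²)² = ((-14*(-6))*(-(-4)*I))*(15 + 10*36)² = (84*(4*I))*(15 + 360)² = (336*I)*375² = (336*I)*140625 = 47250000*I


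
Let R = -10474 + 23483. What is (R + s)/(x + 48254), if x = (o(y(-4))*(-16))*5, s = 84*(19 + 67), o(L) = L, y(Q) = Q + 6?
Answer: 20233/48094 ≈ 0.42070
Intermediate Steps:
y(Q) = 6 + Q
s = 7224 (s = 84*86 = 7224)
R = 13009
x = -160 (x = ((6 - 4)*(-16))*5 = (2*(-16))*5 = -32*5 = -160)
(R + s)/(x + 48254) = (13009 + 7224)/(-160 + 48254) = 20233/48094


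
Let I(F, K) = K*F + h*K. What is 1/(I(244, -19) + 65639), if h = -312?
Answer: 1/66931 ≈ 1.4941e-5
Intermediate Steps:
I(F, K) = -312*K + F*K (I(F, K) = K*F - 312*K = F*K - 312*K = -312*K + F*K)
1/(I(244, -19) + 65639) = 1/(-19*(-312 + 244) + 65639) = 1/(-19*(-68) + 65639) = 1/(1292 + 65639) = 1/66931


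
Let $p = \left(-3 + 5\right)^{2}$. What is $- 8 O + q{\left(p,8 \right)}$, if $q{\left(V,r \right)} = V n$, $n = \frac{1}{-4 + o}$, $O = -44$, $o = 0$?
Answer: $351$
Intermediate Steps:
$n = - \frac{1}{4}$ ($n = \frac{1}{-4 + 0} = \frac{1}{-4} = - \frac{1}{4} \approx -0.25$)
$p = 4$ ($p = 2^{2} = 4$)
$q{\left(V,r \right)} = - \frac{V}{4}$ ($q{\left(V,r \right)} = V \left(- \frac{1}{4}\right) = - \frac{V}{4}$)
$- 8 O + q{\left(p,8 \right)} = \left(-8\right) \left(-44\right) - 1 = 352 - 1 = 351$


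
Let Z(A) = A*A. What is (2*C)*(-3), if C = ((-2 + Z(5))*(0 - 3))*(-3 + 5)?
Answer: 828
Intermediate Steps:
Z(A) = A**2
C = -138 (C = ((-2 + 5**2)*(0 - 3))*(-3 + 5) = ((-2 + 25)*(-3))*2 = (23*(-3))*2 = -69*2 = -138)
(2*C)*(-3) = (2*(-138))*(-3) = -276*(-3) = 828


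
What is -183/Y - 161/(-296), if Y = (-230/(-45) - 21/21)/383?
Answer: -5046247/296 ≈ -17048.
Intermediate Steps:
Y = 37/3447 (Y = (-230*(-1/45) - 21*1/21)*(1/383) = (46/9 - 1)*(1/383) = (37/9)*(1/383) = 37/3447 ≈ 0.010734)
-183/Y - 161/(-296) = -183/37/3447 - 161/(-296) = -183*3447/37 - 161*(-1/296) = -630801/37 + 161/296 = -5046247/296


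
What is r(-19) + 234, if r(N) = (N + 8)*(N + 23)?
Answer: 190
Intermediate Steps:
r(N) = (8 + N)*(23 + N)
r(-19) + 234 = (184 + (-19)**2 + 31*(-19)) + 234 = (184 + 361 - 589) + 234 = -44 + 234 = 190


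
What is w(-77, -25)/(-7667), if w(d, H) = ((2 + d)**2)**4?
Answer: -1001129150390625/7667 ≈ -1.3058e+11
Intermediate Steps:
w(d, H) = (2 + d)**8
w(-77, -25)/(-7667) = (2 - 77)**8/(-7667) = (-75)**8*(-1/7667) = 1001129150390625*(-1/7667) = -1001129150390625/7667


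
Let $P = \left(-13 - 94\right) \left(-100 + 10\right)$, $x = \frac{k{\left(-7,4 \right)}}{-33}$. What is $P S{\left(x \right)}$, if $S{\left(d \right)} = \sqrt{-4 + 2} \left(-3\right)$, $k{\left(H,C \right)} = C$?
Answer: $- 28890 i \sqrt{2} \approx - 40857.0 i$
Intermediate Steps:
$x = - \frac{4}{33}$ ($x = \frac{4}{-33} = 4 \left(- \frac{1}{33}\right) = - \frac{4}{33} \approx -0.12121$)
$S{\left(d \right)} = - 3 i \sqrt{2}$ ($S{\left(d \right)} = \sqrt{-2} \left(-3\right) = i \sqrt{2} \left(-3\right) = - 3 i \sqrt{2}$)
$P = 9630$ ($P = \left(-107\right) \left(-90\right) = 9630$)
$P S{\left(x \right)} = 9630 \left(- 3 i \sqrt{2}\right) = - 28890 i \sqrt{2}$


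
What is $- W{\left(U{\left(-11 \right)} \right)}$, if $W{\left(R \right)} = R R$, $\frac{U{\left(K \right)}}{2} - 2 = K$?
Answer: $-324$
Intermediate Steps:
$U{\left(K \right)} = 4 + 2 K$
$W{\left(R \right)} = R^{2}$
$- W{\left(U{\left(-11 \right)} \right)} = - \left(4 + 2 \left(-11\right)\right)^{2} = - \left(4 - 22\right)^{2} = - \left(-18\right)^{2} = \left(-1\right) 324 = -324$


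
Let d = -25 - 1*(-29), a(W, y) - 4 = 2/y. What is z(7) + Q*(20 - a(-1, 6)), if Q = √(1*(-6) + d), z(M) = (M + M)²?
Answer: 196 + 47*I*√2/3 ≈ 196.0 + 22.156*I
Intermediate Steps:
a(W, y) = 4 + 2/y
d = 4 (d = -25 + 29 = 4)
z(M) = 4*M² (z(M) = (2*M)² = 4*M²)
Q = I*√2 (Q = √(1*(-6) + 4) = √(-6 + 4) = √(-2) = I*√2 ≈ 1.4142*I)
z(7) + Q*(20 - a(-1, 6)) = 4*7² + (I*√2)*(20 - (4 + 2/6)) = 4*49 + (I*√2)*(20 - (4 + 2*(⅙))) = 196 + (I*√2)*(20 - (4 + ⅓)) = 196 + (I*√2)*(20 - 1*13/3) = 196 + (I*√2)*(20 - 13/3) = 196 + (I*√2)*(47/3) = 196 + 47*I*√2/3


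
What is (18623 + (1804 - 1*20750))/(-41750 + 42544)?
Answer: -323/794 ≈ -0.40680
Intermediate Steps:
(18623 + (1804 - 1*20750))/(-41750 + 42544) = (18623 + (1804 - 20750))/794 = (18623 - 18946)*(1/794) = -323*1/794 = -323/794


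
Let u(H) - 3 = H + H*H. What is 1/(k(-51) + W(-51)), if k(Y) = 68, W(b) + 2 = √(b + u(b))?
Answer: 11/309 - √278/618 ≈ 0.0086192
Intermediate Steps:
u(H) = 3 + H + H² (u(H) = 3 + (H + H*H) = 3 + (H + H²) = 3 + H + H²)
W(b) = -2 + √(3 + b² + 2*b) (W(b) = -2 + √(b + (3 + b + b²)) = -2 + √(3 + b² + 2*b))
1/(k(-51) + W(-51)) = 1/(68 + (-2 + √(3 + (-51)² + 2*(-51)))) = 1/(68 + (-2 + √(3 + 2601 - 102))) = 1/(68 + (-2 + √2502)) = 1/(68 + (-2 + 3*√278)) = 1/(66 + 3*√278)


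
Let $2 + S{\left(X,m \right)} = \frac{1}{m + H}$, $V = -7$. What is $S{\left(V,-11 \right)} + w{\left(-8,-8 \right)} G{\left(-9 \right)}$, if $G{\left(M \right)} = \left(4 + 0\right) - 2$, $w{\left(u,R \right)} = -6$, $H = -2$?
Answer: $- \frac{183}{13} \approx -14.077$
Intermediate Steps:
$G{\left(M \right)} = 2$ ($G{\left(M \right)} = 4 - 2 = 2$)
$S{\left(X,m \right)} = -2 + \frac{1}{-2 + m}$ ($S{\left(X,m \right)} = -2 + \frac{1}{m - 2} = -2 + \frac{1}{-2 + m}$)
$S{\left(V,-11 \right)} + w{\left(-8,-8 \right)} G{\left(-9 \right)} = \frac{5 - -22}{-2 - 11} - 12 = \frac{5 + 22}{-13} - 12 = \left(- \frac{1}{13}\right) 27 - 12 = - \frac{27}{13} - 12 = - \frac{183}{13}$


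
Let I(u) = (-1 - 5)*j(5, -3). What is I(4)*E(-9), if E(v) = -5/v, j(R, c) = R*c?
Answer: 50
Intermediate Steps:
I(u) = 90 (I(u) = (-1 - 5)*(5*(-3)) = -6*(-15) = 90)
I(4)*E(-9) = 90*(-5/(-9)) = 90*(-5*(-1/9)) = 90*(5/9) = 50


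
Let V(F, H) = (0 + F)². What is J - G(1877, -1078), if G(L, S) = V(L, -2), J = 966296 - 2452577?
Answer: -5009410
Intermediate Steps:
J = -1486281
V(F, H) = F²
G(L, S) = L²
J - G(1877, -1078) = -1486281 - 1*1877² = -1486281 - 1*3523129 = -1486281 - 3523129 = -5009410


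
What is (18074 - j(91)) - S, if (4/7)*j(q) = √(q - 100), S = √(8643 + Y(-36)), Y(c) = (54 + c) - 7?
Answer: 18074 - √8654 - 21*I/4 ≈ 17981.0 - 5.25*I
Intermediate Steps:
Y(c) = 47 + c
S = √8654 (S = √(8643 + (47 - 36)) = √(8643 + 11) = √8654 ≈ 93.027)
j(q) = 7*√(-100 + q)/4 (j(q) = 7*√(q - 100)/4 = 7*√(-100 + q)/4)
(18074 - j(91)) - S = (18074 - 7*√(-100 + 91)/4) - √8654 = (18074 - 7*√(-9)/4) - √8654 = (18074 - 7*3*I/4) - √8654 = (18074 - 21*I/4) - √8654 = 18074 - √8654 - 21*I/4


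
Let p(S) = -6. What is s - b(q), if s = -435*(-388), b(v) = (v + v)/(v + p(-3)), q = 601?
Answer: 100422898/595 ≈ 1.6878e+5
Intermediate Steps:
b(v) = 2*v/(-6 + v) (b(v) = (v + v)/(v - 6) = (2*v)/(-6 + v) = 2*v/(-6 + v))
s = 168780
s - b(q) = 168780 - 2*601/(-6 + 601) = 168780 - 2*601/595 = 168780 - 1*1202/595 = 168780 - 1202/595 = 100422898/595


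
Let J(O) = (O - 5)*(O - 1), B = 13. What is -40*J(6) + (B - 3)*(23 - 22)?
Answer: -190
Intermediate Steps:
J(O) = (-1 + O)*(-5 + O) (J(O) = (-5 + O)*(-1 + O) = (-1 + O)*(-5 + O))
-40*J(6) + (B - 3)*(23 - 22) = -40*(5 + 6² - 6*6) + (13 - 3)*(23 - 22) = -40*(5 + 36 - 36) + 10*1 = -40*5 + 10 = -200 + 10 = -190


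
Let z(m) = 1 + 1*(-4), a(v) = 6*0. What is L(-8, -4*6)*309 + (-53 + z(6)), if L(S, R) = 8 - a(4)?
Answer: 2416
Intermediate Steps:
a(v) = 0
z(m) = -3 (z(m) = 1 - 4 = -3)
L(S, R) = 8 (L(S, R) = 8 - 1*0 = 8 + 0 = 8)
L(-8, -4*6)*309 + (-53 + z(6)) = 8*309 + (-53 - 3) = 2472 - 56 = 2416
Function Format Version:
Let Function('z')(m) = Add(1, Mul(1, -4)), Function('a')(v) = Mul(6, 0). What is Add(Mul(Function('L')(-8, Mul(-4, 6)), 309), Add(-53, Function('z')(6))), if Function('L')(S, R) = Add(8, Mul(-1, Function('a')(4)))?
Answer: 2416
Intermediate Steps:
Function('a')(v) = 0
Function('z')(m) = -3 (Function('z')(m) = Add(1, -4) = -3)
Function('L')(S, R) = 8 (Function('L')(S, R) = Add(8, Mul(-1, 0)) = Add(8, 0) = 8)
Add(Mul(Function('L')(-8, Mul(-4, 6)), 309), Add(-53, Function('z')(6))) = Add(Mul(8, 309), Add(-53, -3)) = Add(2472, -56) = 2416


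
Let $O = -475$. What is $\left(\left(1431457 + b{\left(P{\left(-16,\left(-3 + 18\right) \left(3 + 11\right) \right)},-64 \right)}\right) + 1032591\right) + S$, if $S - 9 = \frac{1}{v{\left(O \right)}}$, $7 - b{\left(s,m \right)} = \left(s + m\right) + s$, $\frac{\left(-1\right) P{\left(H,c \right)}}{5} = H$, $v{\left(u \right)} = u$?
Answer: $\frac{1170384799}{475} \approx 2.464 \cdot 10^{6}$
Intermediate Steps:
$P{\left(H,c \right)} = - 5 H$
$b{\left(s,m \right)} = 7 - m - 2 s$ ($b{\left(s,m \right)} = 7 - \left(\left(s + m\right) + s\right) = 7 - \left(\left(m + s\right) + s\right) = 7 - \left(m + 2 s\right) = 7 - m - 2 s$)
$S = \frac{4274}{475}$ ($S = 9 + \frac{1}{-475} = 9 - \frac{1}{475} = \frac{4274}{475} \approx 8.9979$)
$\left(\left(1431457 + b{\left(P{\left(-16,\left(-3 + 18\right) \left(3 + 11\right) \right)},-64 \right)}\right) + 1032591\right) + S = \left(\left(1431457 - \left(-71 + 2 \left(-5\right) \left(-16\right)\right)\right) + 1032591\right) + \frac{4274}{475} = \left(\left(1431457 + \left(7 + 64 - 160\right)\right) + 1032591\right) + \frac{4274}{475} = \left(\left(1431457 - 89\right) + 1032591\right) + \frac{4274}{475} = \left(1431368 + 1032591\right) + \frac{4274}{475} = 2463959 + \frac{4274}{475} = \frac{1170384799}{475}$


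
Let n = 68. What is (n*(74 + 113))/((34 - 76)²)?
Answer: 3179/441 ≈ 7.2086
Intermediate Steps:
(n*(74 + 113))/((34 - 76)²) = (68*(74 + 113))/((34 - 76)²) = (68*187)/((-42)²) = 12716/1764 = 12716*(1/1764) = 3179/441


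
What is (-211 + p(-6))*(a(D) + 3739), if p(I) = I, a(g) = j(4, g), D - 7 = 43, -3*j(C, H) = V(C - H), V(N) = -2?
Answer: -2434523/3 ≈ -8.1151e+5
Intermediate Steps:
j(C, H) = 2/3 (j(C, H) = -1/3*(-2) = 2/3)
D = 50 (D = 7 + 43 = 50)
a(g) = 2/3
(-211 + p(-6))*(a(D) + 3739) = (-211 - 6)*(2/3 + 3739) = -217*11219/3 = -2434523/3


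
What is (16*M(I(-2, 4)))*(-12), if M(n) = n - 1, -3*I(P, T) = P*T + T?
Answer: -64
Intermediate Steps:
I(P, T) = -T/3 - P*T/3 (I(P, T) = -(P*T + T)/3 = -(T + P*T)/3 = -T/3 - P*T/3)
M(n) = -1 + n
(16*M(I(-2, 4)))*(-12) = (16*(-1 - ⅓*4*(1 - 2)))*(-12) = (16*(-1 - ⅓*4*(-1)))*(-12) = (16*(-1 + 4/3))*(-12) = (16*(⅓))*(-12) = (16/3)*(-12) = -64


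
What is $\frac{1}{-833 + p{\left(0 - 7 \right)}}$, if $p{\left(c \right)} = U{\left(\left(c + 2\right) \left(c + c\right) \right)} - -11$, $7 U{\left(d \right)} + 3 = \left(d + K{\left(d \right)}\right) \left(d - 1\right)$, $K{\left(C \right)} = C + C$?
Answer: $\frac{7}{8733} \approx 0.00080156$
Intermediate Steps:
$K{\left(C \right)} = 2 C$
$U{\left(d \right)} = - \frac{3}{7} + \frac{3 d \left(-1 + d\right)}{7}$ ($U{\left(d \right)} = - \frac{3}{7} + \frac{\left(d + 2 d\right) \left(d - 1\right)}{7} = - \frac{3}{7} + \frac{3 d \left(-1 + d\right)}{7}$)
$p{\left(c \right)} = \frac{74}{7} - \frac{6 c \left(2 + c\right)}{7} + \frac{12 c^{2} \left(2 + c\right)^{2}}{7}$ ($p{\left(c \right)} = \left(- \frac{3}{7} - \frac{3 \left(c + 2\right) \left(c + c\right)}{7} + \frac{3 \left(\left(c + 2\right) \left(c + c\right)\right)^{2}}{7}\right) - -11 = \left(- \frac{3}{7} - \frac{3 \left(2 + c\right) 2 c}{7} + \frac{3 \left(\left(2 + c\right) 2 c\right)^{2}}{7}\right) + 11 = \left(- \frac{3}{7} - \frac{3 \cdot 2 c \left(2 + c\right)}{7} + \frac{3 \left(2 c \left(2 + c\right)\right)^{2}}{7}\right) + 11 = \left(- \frac{3}{7} - \frac{6 c \left(2 + c\right)}{7} + \frac{3 \cdot 4 c^{2} \left(2 + c\right)^{2}}{7}\right) + 11 = \left(- \frac{3}{7} - \frac{6 c \left(2 + c\right)}{7} + \frac{12 c^{2} \left(2 + c\right)^{2}}{7}\right) + 11 = \frac{74}{7} - \frac{6 c \left(2 + c\right)}{7} + \frac{12 c^{2} \left(2 + c\right)^{2}}{7}$)
$\frac{1}{-833 + p{\left(0 - 7 \right)}} = \frac{1}{-833 + \left(\frac{74}{7} - \frac{6 \left(0 - 7\right) \left(2 + \left(0 - 7\right)\right)}{7} + \frac{12 \left(0 - 7\right)^{2} \left(2 + \left(0 - 7\right)\right)^{2}}{7}\right)} = \frac{1}{-833 + \left(\frac{74}{7} - - 6 \left(2 - 7\right) + \frac{12 \left(-7\right)^{2} \left(2 - 7\right)^{2}}{7}\right)} = \frac{1}{-833 + \left(\frac{74}{7} - \left(-6\right) \left(-5\right) + \frac{12}{7} \cdot 49 \left(-5\right)^{2}\right)} = \frac{1}{-833 + \left(\frac{74}{7} - 30 + \frac{12}{7} \cdot 49 \cdot 25\right)} = \frac{1}{-833 + \left(\frac{74}{7} - 30 + 2100\right)} = \frac{1}{-833 + \frac{14564}{7}} = \frac{1}{\frac{8733}{7}} = \frac{7}{8733}$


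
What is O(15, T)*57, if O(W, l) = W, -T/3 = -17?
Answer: 855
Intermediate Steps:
T = 51 (T = -3*(-17) = 51)
O(15, T)*57 = 15*57 = 855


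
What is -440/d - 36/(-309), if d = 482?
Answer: -19768/24823 ≈ -0.79636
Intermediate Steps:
-440/d - 36/(-309) = -440/482 - 36/(-309) = -440*1/482 - 36*(-1/309) = -220/241 + 12/103 = -19768/24823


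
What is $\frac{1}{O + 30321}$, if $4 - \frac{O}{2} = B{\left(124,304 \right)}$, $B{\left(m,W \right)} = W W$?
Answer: $- \frac{1}{154503} \approx -6.4724 \cdot 10^{-6}$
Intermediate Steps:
$B{\left(m,W \right)} = W^{2}$
$O = -184824$ ($O = 8 - 2 \cdot 304^{2} = 8 - 184832 = -184824$)
$\frac{1}{O + 30321} = \frac{1}{-184824 + 30321} = \frac{1}{-154503} = - \frac{1}{154503}$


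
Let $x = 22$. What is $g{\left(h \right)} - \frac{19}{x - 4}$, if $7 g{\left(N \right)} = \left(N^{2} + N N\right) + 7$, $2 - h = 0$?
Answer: $\frac{137}{126} \approx 1.0873$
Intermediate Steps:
$h = 2$ ($h = 2 - 0 = 2 + 0 = 2$)
$g{\left(N \right)} = 1 + \frac{2 N^{2}}{7}$ ($g{\left(N \right)} = \frac{\left(N^{2} + N N\right) + 7}{7} = \frac{\left(N^{2} + N^{2}\right) + 7}{7} = \frac{2 N^{2} + 7}{7} = \frac{7 + 2 N^{2}}{7} = 1 + \frac{2 N^{2}}{7}$)
$g{\left(h \right)} - \frac{19}{x - 4} = \left(1 + \frac{2 \cdot 2^{2}}{7}\right) - \frac{19}{22 - 4} = \left(1 + \frac{2}{7} \cdot 4\right) - \frac{19}{18} = \left(1 + \frac{8}{7}\right) - \frac{19}{18} = \frac{15}{7} - \frac{19}{18} = \frac{137}{126}$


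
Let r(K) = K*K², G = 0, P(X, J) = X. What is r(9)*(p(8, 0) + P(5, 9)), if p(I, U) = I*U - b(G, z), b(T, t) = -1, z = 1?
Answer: 4374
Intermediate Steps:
r(K) = K³
p(I, U) = 1 + I*U (p(I, U) = I*U - 1*(-1) = I*U + 1 = 1 + I*U)
r(9)*(p(8, 0) + P(5, 9)) = 9³*((1 + 8*0) + 5) = 729*((1 + 0) + 5) = 729*(1 + 5) = 729*6 = 4374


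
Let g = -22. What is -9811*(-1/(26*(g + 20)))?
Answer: -9811/52 ≈ -188.67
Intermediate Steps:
-9811*(-1/(26*(g + 20))) = -9811*(-1/(26*(-22 + 20))) = -9811/((-26*(-2))) = -9811/52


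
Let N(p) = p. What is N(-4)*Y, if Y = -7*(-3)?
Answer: -84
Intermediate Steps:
Y = 21
N(-4)*Y = -4*21 = -84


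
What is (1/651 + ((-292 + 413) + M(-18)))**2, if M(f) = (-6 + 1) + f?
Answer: 4070312401/423801 ≈ 9604.3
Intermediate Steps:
M(f) = -5 + f
(1/651 + ((-292 + 413) + M(-18)))**2 = (1/651 + ((-292 + 413) + (-5 - 18)))**2 = (1/651 + (121 - 23))**2 = (1/651 + 98)**2 = (63799/651)**2 = 4070312401/423801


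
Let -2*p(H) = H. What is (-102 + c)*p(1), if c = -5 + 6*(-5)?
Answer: 137/2 ≈ 68.500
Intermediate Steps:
p(H) = -H/2
c = -35 (c = -5 - 30 = -35)
(-102 + c)*p(1) = (-102 - 35)*(-1/2*1) = -137*(-1/2) = 137/2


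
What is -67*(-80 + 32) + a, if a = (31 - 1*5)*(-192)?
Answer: -1776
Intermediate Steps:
a = -4992 (a = (31 - 5)*(-192) = 26*(-192) = -4992)
-67*(-80 + 32) + a = -67*(-80 + 32) - 4992 = -67*(-48) - 4992 = 3216 - 4992 = -1776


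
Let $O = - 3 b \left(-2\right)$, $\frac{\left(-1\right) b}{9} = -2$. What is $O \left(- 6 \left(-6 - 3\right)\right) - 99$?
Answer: $5733$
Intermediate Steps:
$b = 18$ ($b = \left(-9\right) \left(-2\right) = 18$)
$O = 108$ ($O = \left(-3\right) 18 \left(-2\right) = \left(-54\right) \left(-2\right) = 108$)
$O \left(- 6 \left(-6 - 3\right)\right) - 99 = 108 \left(- 6 \left(-6 - 3\right)\right) - 99 = 108 \left(\left(-6\right) \left(-9\right)\right) - 99 = 108 \cdot 54 - 99 = 5832 - 99 = 5733$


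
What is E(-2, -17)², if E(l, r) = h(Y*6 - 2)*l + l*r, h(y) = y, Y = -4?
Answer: 7396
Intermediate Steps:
E(l, r) = -26*l + l*r (E(l, r) = (-4*6 - 2)*l + l*r = (-24 - 2)*l + l*r = -26*l + l*r)
E(-2, -17)² = (-2*(-26 - 17))² = (-2*(-43))² = 86² = 7396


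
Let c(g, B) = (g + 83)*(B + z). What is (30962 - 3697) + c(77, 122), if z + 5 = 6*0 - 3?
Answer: 45505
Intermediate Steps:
z = -8 (z = -5 + (6*0 - 3) = -5 + (0 - 3) = -5 - 3 = -8)
c(g, B) = (-8 + B)*(83 + g) (c(g, B) = (g + 83)*(B - 8) = (83 + g)*(-8 + B) = (-8 + B)*(83 + g))
(30962 - 3697) + c(77, 122) = (30962 - 3697) + (-664 - 8*77 + 83*122 + 122*77) = 27265 + (-664 - 616 + 10126 + 9394) = 27265 + 18240 = 45505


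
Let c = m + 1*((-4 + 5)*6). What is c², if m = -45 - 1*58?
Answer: 9409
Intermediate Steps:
m = -103 (m = -45 - 58 = -103)
c = -97 (c = -103 + 1*((-4 + 5)*6) = -103 + 1*(1*6) = -103 + 1*6 = -103 + 6 = -97)
c² = (-97)² = 9409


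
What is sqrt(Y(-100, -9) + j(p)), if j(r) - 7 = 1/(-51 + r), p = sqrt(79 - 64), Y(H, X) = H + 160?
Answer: sqrt(3416 - 67*sqrt(15))/sqrt(51 - sqrt(15)) ≈ 8.1841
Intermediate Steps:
Y(H, X) = 160 + H
p = sqrt(15) ≈ 3.8730
j(r) = 7 + 1/(-51 + r)
sqrt(Y(-100, -9) + j(p)) = sqrt((160 - 100) + (-356 + 7*sqrt(15))/(-51 + sqrt(15))) = sqrt(60 + (-356 + 7*sqrt(15))/(-51 + sqrt(15)))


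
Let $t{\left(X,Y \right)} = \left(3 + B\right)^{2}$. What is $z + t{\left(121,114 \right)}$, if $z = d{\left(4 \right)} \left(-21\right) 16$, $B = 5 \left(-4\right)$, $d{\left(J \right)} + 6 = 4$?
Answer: $961$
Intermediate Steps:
$d{\left(J \right)} = -2$ ($d{\left(J \right)} = -6 + 4 = -2$)
$B = -20$
$z = 672$ ($z = \left(-2\right) \left(-21\right) 16 = 42 \cdot 16 = 672$)
$t{\left(X,Y \right)} = 289$ ($t{\left(X,Y \right)} = \left(3 - 20\right)^{2} = \left(-17\right)^{2} = 289$)
$z + t{\left(121,114 \right)} = 672 + 289 = 961$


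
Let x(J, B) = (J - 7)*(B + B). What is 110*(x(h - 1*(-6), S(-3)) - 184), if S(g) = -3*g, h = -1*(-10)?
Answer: -2420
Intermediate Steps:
h = 10
x(J, B) = 2*B*(-7 + J) (x(J, B) = (-7 + J)*(2*B) = 2*B*(-7 + J))
110*(x(h - 1*(-6), S(-3)) - 184) = 110*(2*(-3*(-3))*(-7 + (10 - 1*(-6))) - 184) = 110*(2*9*(-7 + (10 + 6)) - 184) = 110*(2*9*(-7 + 16) - 184) = 110*(2*9*9 - 184) = 110*(162 - 184) = 110*(-22) = -2420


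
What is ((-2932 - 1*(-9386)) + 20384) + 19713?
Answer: 46551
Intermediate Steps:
((-2932 - 1*(-9386)) + 20384) + 19713 = ((-2932 + 9386) + 20384) + 19713 = (6454 + 20384) + 19713 = 26838 + 19713 = 46551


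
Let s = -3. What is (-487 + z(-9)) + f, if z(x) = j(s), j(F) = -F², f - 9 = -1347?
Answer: -1834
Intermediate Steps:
f = -1338 (f = 9 - 1347 = -1338)
z(x) = -9 (z(x) = -1*(-3)² = -1*9 = -9)
(-487 + z(-9)) + f = (-487 - 9) - 1338 = -496 - 1338 = -1834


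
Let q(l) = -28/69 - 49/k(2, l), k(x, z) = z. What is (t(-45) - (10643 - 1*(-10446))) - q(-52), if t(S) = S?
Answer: -75830717/3588 ≈ -21135.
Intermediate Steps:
q(l) = -28/69 - 49/l
(t(-45) - (10643 - 1*(-10446))) - q(-52) = (-45 - (10643 - 1*(-10446))) - (-28/69 - 49/(-52)) = (-45 - (10643 + 10446)) - (-28/69 - 49*(-1/52)) = (-45 - 1*21089) - (-28/69 + 49/52) = (-45 - 21089) - 1*1925/3588 = -21134 - 1925/3588 = -75830717/3588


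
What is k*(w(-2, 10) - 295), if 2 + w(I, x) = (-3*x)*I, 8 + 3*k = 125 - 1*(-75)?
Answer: -15168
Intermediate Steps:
k = 64 (k = -8/3 + (125 - 1*(-75))/3 = -8/3 + (125 + 75)/3 = -8/3 + (1/3)*200 = -8/3 + 200/3 = 64)
w(I, x) = -2 - 3*I*x (w(I, x) = -2 + (-3*x)*I = -2 - 3*I*x)
k*(w(-2, 10) - 295) = 64*((-2 - 3*(-2)*10) - 295) = 64*((-2 + 60) - 295) = 64*(58 - 295) = 64*(-237) = -15168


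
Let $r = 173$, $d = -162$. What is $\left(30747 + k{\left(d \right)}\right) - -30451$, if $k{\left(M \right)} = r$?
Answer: $61371$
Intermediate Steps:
$k{\left(M \right)} = 173$
$\left(30747 + k{\left(d \right)}\right) - -30451 = \left(30747 + 173\right) - -30451 = 30920 + 30451 = 61371$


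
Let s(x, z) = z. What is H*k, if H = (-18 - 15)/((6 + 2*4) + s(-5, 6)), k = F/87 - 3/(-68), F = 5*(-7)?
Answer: 23309/39440 ≈ 0.59100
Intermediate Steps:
F = -35
k = -2119/5916 (k = -35/87 - 3/(-68) = -35*1/87 - 3*(-1/68) = -35/87 + 3/68 = -2119/5916 ≈ -0.35818)
H = -33/20 (H = (-18 - 15)/((6 + 2*4) + 6) = -33/((6 + 8) + 6) = -33/(14 + 6) = -33/20 ≈ -1.6500)
H*k = -33/20*(-2119/5916) = 23309/39440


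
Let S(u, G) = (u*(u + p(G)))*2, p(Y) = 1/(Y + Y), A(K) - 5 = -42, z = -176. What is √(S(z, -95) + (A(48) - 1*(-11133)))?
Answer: 2*√164818730/95 ≈ 270.28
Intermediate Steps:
A(K) = -37 (A(K) = 5 - 42 = -37)
p(Y) = 1/(2*Y)
S(u, G) = 2*u*(u + 1/(2*G)) (S(u, G) = (u*(u + 1/(2*G)))*2 = 2*u*(u + 1/(2*G)))
√(S(z, -95) + (A(48) - 1*(-11133))) = √((2*(-176)² - 176/(-95)) + (-37 - 1*(-11133))) = √((2*30976 - 176*(-1/95)) + (-37 + 11133)) = √((61952 + 176/95) + 11096) = √(5885616/95 + 11096) = √(6939736/95) = 2*√164818730/95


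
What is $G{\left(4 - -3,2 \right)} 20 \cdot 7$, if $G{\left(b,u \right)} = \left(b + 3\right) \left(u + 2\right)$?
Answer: $5600$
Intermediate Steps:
$G{\left(b,u \right)} = \left(2 + u\right) \left(3 + b\right)$ ($G{\left(b,u \right)} = \left(3 + b\right) \left(2 + u\right) = \left(2 + u\right) \left(3 + b\right)$)
$G{\left(4 - -3,2 \right)} 20 \cdot 7 = \left(6 + 2 \left(4 - -3\right) + 3 \cdot 2 + \left(4 - -3\right) 2\right) 20 \cdot 7 = \left(6 + 2 \left(4 + 3\right) + 6 + \left(4 + 3\right) 2\right) 20 \cdot 7 = \left(6 + 2 \cdot 7 + 6 + 7 \cdot 2\right) 20 \cdot 7 = \left(6 + 14 + 6 + 14\right) 20 \cdot 7 = 40 \cdot 20 \cdot 7 = 800 \cdot 7 = 5600$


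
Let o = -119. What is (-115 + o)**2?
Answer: 54756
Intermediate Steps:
(-115 + o)**2 = (-115 - 119)**2 = (-234)**2 = 54756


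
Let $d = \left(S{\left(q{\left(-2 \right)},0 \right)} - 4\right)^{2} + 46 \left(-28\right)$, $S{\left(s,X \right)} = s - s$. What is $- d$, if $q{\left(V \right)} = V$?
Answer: $1272$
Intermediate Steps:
$S{\left(s,X \right)} = 0$
$d = -1272$ ($d = \left(0 - 4\right)^{2} + 46 \left(-28\right) = \left(-4\right)^{2} - 1288 = 16 - 1288 = -1272$)
$- d = \left(-1\right) \left(-1272\right) = 1272$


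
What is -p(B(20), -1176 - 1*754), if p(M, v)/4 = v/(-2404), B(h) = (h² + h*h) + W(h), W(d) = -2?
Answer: -1930/601 ≈ -3.2113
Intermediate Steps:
B(h) = -2 + 2*h² (B(h) = (h² + h*h) - 2 = (h² + h²) - 2 = 2*h² - 2 = -2 + 2*h²)
p(M, v) = -v/601 (p(M, v) = 4*(v/(-2404)) = 4*(v*(-1/2404)) = 4*(-v/2404) = -v/601)
-p(B(20), -1176 - 1*754) = -(-1)*(-1176 - 1*754)/601 = -(-1)*(-1176 - 754)/601 = -(-1)*(-1930)/601 = -1*1930/601 = -1930/601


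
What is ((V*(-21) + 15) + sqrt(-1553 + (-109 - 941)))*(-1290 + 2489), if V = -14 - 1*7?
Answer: 546744 + 1199*I*sqrt(2603) ≈ 5.4674e+5 + 61173.0*I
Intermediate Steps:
V = -21 (V = -14 - 7 = -21)
((V*(-21) + 15) + sqrt(-1553 + (-109 - 941)))*(-1290 + 2489) = ((-21*(-21) + 15) + sqrt(-1553 + (-109 - 941)))*(-1290 + 2489) = ((441 + 15) + sqrt(-1553 - 1050))*1199 = (456 + sqrt(-2603))*1199 = (456 + I*sqrt(2603))*1199 = 546744 + 1199*I*sqrt(2603)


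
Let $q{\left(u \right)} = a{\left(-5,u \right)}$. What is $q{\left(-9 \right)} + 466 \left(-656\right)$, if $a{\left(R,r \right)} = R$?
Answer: $-305701$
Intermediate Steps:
$q{\left(u \right)} = -5$
$q{\left(-9 \right)} + 466 \left(-656\right) = -5 + 466 \left(-656\right) = -5 - 305696 = -305701$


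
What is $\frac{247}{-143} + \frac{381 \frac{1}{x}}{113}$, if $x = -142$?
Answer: $- \frac{309065}{176506} \approx -1.751$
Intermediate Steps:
$\frac{247}{-143} + \frac{381 \frac{1}{x}}{113} = \frac{247}{-143} + \frac{381 \frac{1}{-142}}{113} = 247 \left(- \frac{1}{143}\right) + 381 \left(- \frac{1}{142}\right) \frac{1}{113} = - \frac{19}{11} - \frac{381}{16046} = - \frac{309065}{176506}$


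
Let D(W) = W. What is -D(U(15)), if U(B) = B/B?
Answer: -1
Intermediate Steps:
U(B) = 1
-D(U(15)) = -1*1 = -1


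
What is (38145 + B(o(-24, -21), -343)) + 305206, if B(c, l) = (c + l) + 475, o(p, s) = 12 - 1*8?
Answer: 343487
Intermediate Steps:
o(p, s) = 4 (o(p, s) = 12 - 8 = 4)
B(c, l) = 475 + c + l
(38145 + B(o(-24, -21), -343)) + 305206 = (38145 + (475 + 4 - 343)) + 305206 = (38145 + 136) + 305206 = 38281 + 305206 = 343487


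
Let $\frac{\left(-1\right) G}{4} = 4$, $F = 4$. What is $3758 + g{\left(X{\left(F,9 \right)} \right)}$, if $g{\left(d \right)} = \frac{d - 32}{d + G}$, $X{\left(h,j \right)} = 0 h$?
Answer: $3760$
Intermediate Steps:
$G = -16$ ($G = \left(-4\right) 4 = -16$)
$X{\left(h,j \right)} = 0$
$g{\left(d \right)} = \frac{-32 + d}{-16 + d}$ ($g{\left(d \right)} = \frac{d - 32}{d - 16} = \frac{-32 + d}{-16 + d}$)
$3758 + g{\left(X{\left(F,9 \right)} \right)} = 3758 + \frac{-32 + 0}{-16 + 0} = 3758 + \frac{1}{-16} \left(-32\right) = 3758 - -2 = 3758 + 2 = 3760$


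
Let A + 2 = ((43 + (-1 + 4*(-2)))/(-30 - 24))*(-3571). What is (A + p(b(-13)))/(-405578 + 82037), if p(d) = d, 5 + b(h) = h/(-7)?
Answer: -423977/61149249 ≈ -0.0069335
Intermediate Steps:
b(h) = -5 - h/7 (b(h) = -5 + h/(-7) = -5 + h*(-1/7) = -5 - h/7)
A = 60653/27 (A = -2 + ((43 + (-1 + 4*(-2)))/(-30 - 24))*(-3571) = -2 + ((43 + (-1 - 8))/(-54))*(-3571) = -2 + ((43 - 9)*(-1/54))*(-3571) = -2 + (34*(-1/54))*(-3571) = -2 - 17/27*(-3571) = -2 + 60707/27 = 60653/27 ≈ 2246.4)
(A + p(b(-13)))/(-405578 + 82037) = (60653/27 + (-5 - 1/7*(-13)))/(-405578 + 82037) = (60653/27 + (-5 + 13/7))/(-323541) = (60653/27 - 22/7)*(-1/323541) = (423977/189)*(-1/323541) = -423977/61149249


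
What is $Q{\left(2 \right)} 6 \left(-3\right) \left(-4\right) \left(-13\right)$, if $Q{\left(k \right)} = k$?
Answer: $-1872$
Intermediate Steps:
$Q{\left(2 \right)} 6 \left(-3\right) \left(-4\right) \left(-13\right) = 2 \cdot 6 \left(-3\right) \left(-4\right) \left(-13\right) = 2 \left(\left(-18\right) \left(-4\right)\right) \left(-13\right) = 2 \cdot 72 \left(-13\right) = 144 \left(-13\right) = -1872$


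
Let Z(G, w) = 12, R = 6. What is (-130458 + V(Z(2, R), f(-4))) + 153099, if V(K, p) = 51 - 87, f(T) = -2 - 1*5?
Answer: 22605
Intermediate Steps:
f(T) = -7 (f(T) = -2 - 5 = -7)
V(K, p) = -36
(-130458 + V(Z(2, R), f(-4))) + 153099 = (-130458 - 36) + 153099 = -130494 + 153099 = 22605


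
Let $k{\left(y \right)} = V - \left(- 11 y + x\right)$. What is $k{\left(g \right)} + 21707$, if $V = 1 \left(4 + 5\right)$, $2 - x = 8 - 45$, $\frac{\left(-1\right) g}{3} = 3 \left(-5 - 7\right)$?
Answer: $22865$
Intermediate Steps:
$g = 108$ ($g = - 3 \cdot 3 \left(-5 - 7\right) = - 3 \cdot 3 \left(-12\right) = \left(-3\right) \left(-36\right) = 108$)
$x = 39$ ($x = 2 - \left(8 - 45\right) = 2 - -37 = 2 + 37 = 39$)
$V = 9$ ($V = 1 \cdot 9 = 9$)
$k{\left(y \right)} = -30 + 11 y$ ($k{\left(y \right)} = 9 - \left(- 11 y + 39\right) = 9 - \left(39 - 11 y\right) = 9 + \left(-39 + 11 y\right) = -30 + 11 y$)
$k{\left(g \right)} + 21707 = \left(-30 + 11 \cdot 108\right) + 21707 = \left(-30 + 1188\right) + 21707 = 1158 + 21707 = 22865$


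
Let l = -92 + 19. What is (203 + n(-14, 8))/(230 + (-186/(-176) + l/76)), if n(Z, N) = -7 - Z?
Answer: 351120/384721 ≈ 0.91266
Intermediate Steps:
l = -73
(203 + n(-14, 8))/(230 + (-186/(-176) + l/76)) = (203 + (-7 - 1*(-14)))/(230 + (-186/(-176) - 73/76)) = (203 + (-7 + 14))/(230 + (-186*(-1/176) - 73*1/76)) = (203 + 7)/(230 + (93/88 - 73/76)) = 210/(230 + 161/1672) = 210/(384721/1672) = 210*(1672/384721) = 351120/384721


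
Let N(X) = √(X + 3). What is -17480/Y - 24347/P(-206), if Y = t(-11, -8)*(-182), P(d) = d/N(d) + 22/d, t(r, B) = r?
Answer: (-185445320*√203 + 509560978003*I)/(1001*(2233*I + 21218*√203)) ≈ 3.7064 + 1683.8*I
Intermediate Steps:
N(X) = √(3 + X)
P(d) = 22/d + d/√(3 + d) (P(d) = d/(√(3 + d)) + 22/d = d/√(3 + d) + 22/d = 22/d + d/√(3 + d))
Y = 2002 (Y = -11*(-182) = 2002)
-17480/Y - 24347/P(-206) = -17480/2002 - 24347/(22/(-206) - 206/√(3 - 206)) = -17480*1/2002 - 24347/(22*(-1/206) - (-206)*I*√203/203) = -8740/1001 - 24347/(-11/103 - (-206)*I*√203/203) = -8740/1001 - 24347/(-11/103 + 206*I*√203/203)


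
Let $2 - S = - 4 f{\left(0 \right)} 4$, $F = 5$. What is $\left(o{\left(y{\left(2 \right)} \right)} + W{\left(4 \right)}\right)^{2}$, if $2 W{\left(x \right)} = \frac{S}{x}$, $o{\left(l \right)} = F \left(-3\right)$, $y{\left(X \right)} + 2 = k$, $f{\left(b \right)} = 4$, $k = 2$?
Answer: $\frac{729}{16} \approx 45.563$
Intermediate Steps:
$S = 66$ ($S = 2 - \left(-4\right) 4 \cdot 4 = 2 - \left(-16\right) 4 = 2 - -64 = 2 + 64 = 66$)
$y{\left(X \right)} = 0$ ($y{\left(X \right)} = -2 + 2 = 0$)
$o{\left(l \right)} = -15$ ($o{\left(l \right)} = 5 \left(-3\right) = -15$)
$W{\left(x \right)} = \frac{33}{x}$ ($W{\left(x \right)} = \frac{66 \frac{1}{x}}{2} = \frac{33}{x}$)
$\left(o{\left(y{\left(2 \right)} \right)} + W{\left(4 \right)}\right)^{2} = \left(-15 + \frac{33}{4}\right)^{2} = \left(- \frac{27}{4}\right)^{2} = \frac{729}{16}$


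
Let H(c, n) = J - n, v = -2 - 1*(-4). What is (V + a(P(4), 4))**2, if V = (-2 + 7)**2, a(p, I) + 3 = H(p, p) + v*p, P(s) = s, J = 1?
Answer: 729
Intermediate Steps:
v = 2 (v = -2 + 4 = 2)
H(c, n) = 1 - n
a(p, I) = -2 + p (a(p, I) = -3 + ((1 - p) + 2*p) = -3 + (1 + p) = -2 + p)
V = 25 (V = 5**2 = 25)
(V + a(P(4), 4))**2 = (25 + (-2 + 4))**2 = (25 + 2)**2 = 27**2 = 729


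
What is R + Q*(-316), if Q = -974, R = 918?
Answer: 308702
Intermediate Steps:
R + Q*(-316) = 918 - 974*(-316) = 918 + 307784 = 308702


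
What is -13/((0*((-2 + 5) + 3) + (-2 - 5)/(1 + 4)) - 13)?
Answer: 65/72 ≈ 0.90278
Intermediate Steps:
-13/((0*((-2 + 5) + 3) + (-2 - 5)/(1 + 4)) - 13) = -13/((0*(3 + 3) - 7/5) - 13) = -13/((0*6 - 7*1/5) - 13) = -13/((0 - 7/5) - 13) = -13/(-7/5 - 13) = -13/(-72/5) = -5/72*(-13) = 65/72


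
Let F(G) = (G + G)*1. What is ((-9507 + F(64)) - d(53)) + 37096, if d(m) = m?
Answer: 27664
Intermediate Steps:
F(G) = 2*G (F(G) = (2*G)*1 = 2*G)
((-9507 + F(64)) - d(53)) + 37096 = ((-9507 + 2*64) - 1*53) + 37096 = ((-9507 + 128) - 53) + 37096 = (-9379 - 53) + 37096 = -9432 + 37096 = 27664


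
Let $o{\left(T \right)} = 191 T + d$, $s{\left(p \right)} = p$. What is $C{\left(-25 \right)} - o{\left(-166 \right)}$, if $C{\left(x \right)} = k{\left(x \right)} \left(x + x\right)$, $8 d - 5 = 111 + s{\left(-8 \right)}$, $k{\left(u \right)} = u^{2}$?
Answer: $\frac{885}{2} \approx 442.5$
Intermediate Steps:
$d = \frac{27}{2}$ ($d = \frac{5}{8} + \frac{111 - 8}{8} = \frac{5}{8} + \frac{1}{8} \cdot 103 = \frac{5}{8} + \frac{103}{8} = \frac{27}{2} \approx 13.5$)
$C{\left(x \right)} = 2 x^{3}$ ($C{\left(x \right)} = x^{2} \left(x + x\right) = x^{2} \cdot 2 x = 2 x^{3}$)
$o{\left(T \right)} = \frac{27}{2} + 191 T$ ($o{\left(T \right)} = 191 T + \frac{27}{2} = \frac{27}{2} + 191 T$)
$C{\left(-25 \right)} - o{\left(-166 \right)} = 2 \left(-25\right)^{3} - \left(\frac{27}{2} + 191 \left(-166\right)\right) = 2 \left(-15625\right) - \left(\frac{27}{2} - 31706\right) = -31250 - - \frac{63385}{2} = -31250 + \frac{63385}{2} = \frac{885}{2}$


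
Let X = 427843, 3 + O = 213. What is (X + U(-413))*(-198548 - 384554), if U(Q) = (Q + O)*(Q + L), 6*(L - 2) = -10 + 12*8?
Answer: -889288277098/3 ≈ -2.9643e+11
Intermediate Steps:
O = 210 (O = -3 + 213 = 210)
L = 49/3 (L = 2 + (-10 + 12*8)/6 = 2 + (-10 + 96)/6 = 2 + (⅙)*86 = 2 + 43/3 = 49/3 ≈ 16.333)
U(Q) = (210 + Q)*(49/3 + Q) (U(Q) = (Q + 210)*(Q + 49/3) = (210 + Q)*(49/3 + Q))
(X + U(-413))*(-198548 - 384554) = (427843 + (3430 + (-413)² + (679/3)*(-413)))*(-198548 - 384554) = (427843 + (3430 + 170569 - 280427/3))*(-583102) = (427843 + 241570/3)*(-583102) = (1525099/3)*(-583102) = -889288277098/3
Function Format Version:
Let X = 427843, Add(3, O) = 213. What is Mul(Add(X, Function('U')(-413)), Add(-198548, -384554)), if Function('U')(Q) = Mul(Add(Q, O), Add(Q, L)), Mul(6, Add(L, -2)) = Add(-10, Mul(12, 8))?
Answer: Rational(-889288277098, 3) ≈ -2.9643e+11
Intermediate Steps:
O = 210 (O = Add(-3, 213) = 210)
L = Rational(49, 3) (L = Add(2, Mul(Rational(1, 6), Add(-10, Mul(12, 8)))) = Add(2, Mul(Rational(1, 6), Add(-10, 96))) = Add(2, Mul(Rational(1, 6), 86)) = Add(2, Rational(43, 3)) = Rational(49, 3) ≈ 16.333)
Function('U')(Q) = Mul(Add(210, Q), Add(Rational(49, 3), Q)) (Function('U')(Q) = Mul(Add(Q, 210), Add(Q, Rational(49, 3))) = Mul(Add(210, Q), Add(Rational(49, 3), Q)))
Mul(Add(X, Function('U')(-413)), Add(-198548, -384554)) = Mul(Add(427843, Add(3430, Pow(-413, 2), Mul(Rational(679, 3), -413))), Add(-198548, -384554)) = Mul(Add(427843, Add(3430, 170569, Rational(-280427, 3))), -583102) = Mul(Add(427843, Rational(241570, 3)), -583102) = Mul(Rational(1525099, 3), -583102) = Rational(-889288277098, 3)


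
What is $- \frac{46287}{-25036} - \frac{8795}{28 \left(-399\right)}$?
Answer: $\frac{46081874}{17481387} \approx 2.6361$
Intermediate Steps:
$- \frac{46287}{-25036} - \frac{8795}{28 \left(-399\right)} = \left(-46287\right) \left(- \frac{1}{25036}\right) - \frac{8795}{-11172} = \frac{46287}{25036} - - \frac{8795}{11172} = \frac{46287}{25036} + \frac{8795}{11172} = \frac{46081874}{17481387}$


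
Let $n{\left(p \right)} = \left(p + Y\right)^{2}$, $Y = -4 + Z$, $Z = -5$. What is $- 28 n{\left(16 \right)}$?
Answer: $-1372$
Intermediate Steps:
$Y = -9$ ($Y = -4 - 5 = -9$)
$n{\left(p \right)} = \left(-9 + p\right)^{2}$ ($n{\left(p \right)} = \left(p - 9\right)^{2} = \left(-9 + p\right)^{2}$)
$- 28 n{\left(16 \right)} = - 28 \left(-9 + 16\right)^{2} = - 28 \cdot 7^{2} = \left(-28\right) 49 = -1372$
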